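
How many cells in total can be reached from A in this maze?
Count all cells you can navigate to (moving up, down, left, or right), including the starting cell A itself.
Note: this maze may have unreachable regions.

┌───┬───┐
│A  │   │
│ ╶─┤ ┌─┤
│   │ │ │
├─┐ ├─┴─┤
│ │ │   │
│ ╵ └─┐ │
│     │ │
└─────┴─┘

Using BFS/flood-fill to find all reachable cells from A:
Maze size: 4 × 4 = 16 total cells
7 cell(s) are walled off and cannot be reached from A.
Reachable cells: 9

Reachable region (· marks reachable cells):

┌───┬───┐
│A ·│   │
│ ╶─┤ ┌─┤
│· ·│ │ │
├─┐ ├─┴─┤
│·│·│   │
│ ╵ └─┐ │
│· · ·│ │
└─────┴─┘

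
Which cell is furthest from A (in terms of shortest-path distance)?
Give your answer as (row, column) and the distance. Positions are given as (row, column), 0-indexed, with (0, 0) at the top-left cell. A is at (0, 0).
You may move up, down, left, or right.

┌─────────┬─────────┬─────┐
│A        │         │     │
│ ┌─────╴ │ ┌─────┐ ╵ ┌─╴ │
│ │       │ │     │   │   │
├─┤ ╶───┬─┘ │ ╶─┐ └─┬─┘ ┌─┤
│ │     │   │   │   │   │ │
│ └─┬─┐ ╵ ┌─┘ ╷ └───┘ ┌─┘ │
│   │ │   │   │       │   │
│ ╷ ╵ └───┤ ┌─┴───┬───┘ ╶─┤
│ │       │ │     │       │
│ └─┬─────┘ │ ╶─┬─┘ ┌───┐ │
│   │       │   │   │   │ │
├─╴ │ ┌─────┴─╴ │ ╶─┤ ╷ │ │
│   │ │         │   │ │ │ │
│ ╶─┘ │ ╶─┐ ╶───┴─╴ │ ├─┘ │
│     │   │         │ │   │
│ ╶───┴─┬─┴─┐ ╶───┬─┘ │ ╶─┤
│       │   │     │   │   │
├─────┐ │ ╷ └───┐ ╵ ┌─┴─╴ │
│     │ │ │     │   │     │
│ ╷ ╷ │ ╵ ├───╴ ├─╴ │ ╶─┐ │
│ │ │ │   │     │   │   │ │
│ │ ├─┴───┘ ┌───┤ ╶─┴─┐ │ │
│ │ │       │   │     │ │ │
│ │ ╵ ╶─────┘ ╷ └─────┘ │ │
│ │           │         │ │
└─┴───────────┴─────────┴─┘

Computing BFS distances from A to all cells:
Furthest cell: (6, 11)
Distance: 115 steps

Path from A to the furthest cell:

┌─────────┬─────────┬─────┐
│A → → → ↓│↱ → → → ↓│↱ → ↓│
│ ┌─────╴ │ ┌─────┐ ╵ ┌─╴ │
│ │↓ ← ← ↲│↑│     │↳ ↑│↓ ↲│
├─┤ ╶───┬─┘ │ ╶─┐ └─┬─┘ ┌─┤
│ │↳ → ↓│↱ ↑│↓ ↰│   │↓ ↲│ │
│ └─┬─┐ ╵ ┌─┘ ╷ └───┘ ┌─┘ │
│   │ │↳ ↑│↓ ↲│↑ ← ← ↲│   │
│ ╷ ╵ └───┤ ┌─┴───┬───┘ ╶─┤
│ │       │↓│     │↓ ← ← ↰│
│ └─┬─────┘ │ ╶─┬─┘ ┌───┐ │
│   │↓ ← ← ↲│   │↓ ↲│↱ ↓│↑│
├─╴ │ ┌─────┴─╴ │ ╶─┤ ╷ │ │
│   │↓│         │↳ ↓│↑│B│↑│
│ ╶─┘ │ ╶─┐ ╶───┴─╴ │ ├─┘ │
│↓ ← ↲│   │  ↓ ← ← ↲│↑│↱ ↑│
│ ╶───┴─┬─┴─┐ ╶───┬─┘ │ ╶─┤
│↳ → → ↓│↱ ↓│↳ → ↓│↱ ↑│↑ ↰│
├─────┐ │ ╷ └───┐ ╵ ┌─┴─╴ │
│     │↓│↑│↳ → ↓│↳ ↑│↱ → ↑│
│ ╷ ╷ │ ╵ ├───╴ ├─╴ │ ╶─┐ │
│ │ │ │↳ ↑│↓ ← ↲│   │↑ ↰│ │
│ │ ├─┴───┘ ┌───┤ ╶─┴─┐ │ │
│ │ │↓ ← ← ↲│↱ ↓│     │↑│ │
│ │ ╵ ╶─────┘ ╷ └─────┘ │ │
│ │  ↳ → → → ↑│↳ → → → ↑│ │
└─┴───────────┴─────────┴─┘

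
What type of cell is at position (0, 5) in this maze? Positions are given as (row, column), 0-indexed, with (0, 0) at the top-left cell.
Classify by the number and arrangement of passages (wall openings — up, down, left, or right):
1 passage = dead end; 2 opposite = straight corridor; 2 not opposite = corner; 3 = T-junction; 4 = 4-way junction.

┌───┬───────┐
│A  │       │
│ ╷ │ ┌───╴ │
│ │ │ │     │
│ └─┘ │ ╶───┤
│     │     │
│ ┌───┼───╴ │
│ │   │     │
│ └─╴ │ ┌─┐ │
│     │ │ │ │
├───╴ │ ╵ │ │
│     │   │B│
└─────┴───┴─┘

Checking cell at (0, 5):
Number of passages: 2
Cell type: corner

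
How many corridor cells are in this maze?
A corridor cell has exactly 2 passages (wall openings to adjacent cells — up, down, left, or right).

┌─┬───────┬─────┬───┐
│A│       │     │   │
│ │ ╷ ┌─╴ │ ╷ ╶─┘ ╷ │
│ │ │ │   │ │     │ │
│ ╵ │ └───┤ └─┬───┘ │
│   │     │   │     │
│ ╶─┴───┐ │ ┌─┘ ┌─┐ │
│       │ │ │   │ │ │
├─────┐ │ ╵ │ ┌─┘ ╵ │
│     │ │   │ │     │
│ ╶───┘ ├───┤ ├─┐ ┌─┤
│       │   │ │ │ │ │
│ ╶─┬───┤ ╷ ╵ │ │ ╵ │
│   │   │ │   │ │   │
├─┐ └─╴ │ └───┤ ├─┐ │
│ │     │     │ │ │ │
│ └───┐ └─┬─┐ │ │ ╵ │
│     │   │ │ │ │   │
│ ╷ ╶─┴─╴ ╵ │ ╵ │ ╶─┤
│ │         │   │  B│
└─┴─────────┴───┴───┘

Counting cells with exactly 2 passages:
Total corridor cells: 71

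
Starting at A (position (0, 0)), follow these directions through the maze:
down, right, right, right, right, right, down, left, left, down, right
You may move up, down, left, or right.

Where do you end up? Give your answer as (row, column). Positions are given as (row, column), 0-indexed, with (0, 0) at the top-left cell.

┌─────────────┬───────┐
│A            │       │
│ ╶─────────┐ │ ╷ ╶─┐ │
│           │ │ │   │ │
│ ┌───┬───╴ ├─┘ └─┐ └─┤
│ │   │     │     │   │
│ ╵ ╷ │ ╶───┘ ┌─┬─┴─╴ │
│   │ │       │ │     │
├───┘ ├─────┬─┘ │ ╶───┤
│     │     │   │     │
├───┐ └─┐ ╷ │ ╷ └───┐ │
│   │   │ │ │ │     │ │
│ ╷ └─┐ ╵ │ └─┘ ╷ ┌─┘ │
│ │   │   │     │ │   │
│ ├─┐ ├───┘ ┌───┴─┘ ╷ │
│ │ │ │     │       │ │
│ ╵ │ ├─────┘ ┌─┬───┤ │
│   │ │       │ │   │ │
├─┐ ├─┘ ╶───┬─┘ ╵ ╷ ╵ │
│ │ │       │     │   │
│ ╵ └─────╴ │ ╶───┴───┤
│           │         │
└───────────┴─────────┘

Following directions step by step:
Start: (0, 0)
  down: (0, 0) → (1, 0)
  right: (1, 0) → (1, 1)
  right: (1, 1) → (1, 2)
  right: (1, 2) → (1, 3)
  right: (1, 3) → (1, 4)
  right: (1, 4) → (1, 5)
  down: (1, 5) → (2, 5)
  left: (2, 5) → (2, 4)
  left: (2, 4) → (2, 3)
  down: (2, 3) → (3, 3)
  right: (3, 3) → (3, 4)
Final position: (3, 4)

Path taken:

┌─────────────┬───────┐
│A            │       │
│ ╶─────────┐ │ ╷ ╶─┐ │
│↳ → → → → ↓│ │ │   │ │
│ ┌───┬───╴ ├─┘ └─┐ └─┤
│ │   │↓ ← ↲│     │   │
│ ╵ ╷ │ ╶───┘ ┌─┬─┴─╴ │
│   │ │↳ B    │ │     │
├───┘ ├─────┬─┘ │ ╶───┤
│     │     │   │     │
├───┐ └─┐ ╷ │ ╷ └───┐ │
│   │   │ │ │ │     │ │
│ ╷ └─┐ ╵ │ └─┘ ╷ ┌─┘ │
│ │   │   │     │ │   │
│ ├─┐ ├───┘ ┌───┴─┘ ╷ │
│ │ │ │     │       │ │
│ ╵ │ ├─────┘ ┌─┬───┤ │
│   │ │       │ │   │ │
├─┐ ├─┘ ╶───┬─┘ ╵ ╷ ╵ │
│ │ │       │     │   │
│ ╵ └─────╴ │ ╶───┴───┤
│           │         │
└───────────┴─────────┘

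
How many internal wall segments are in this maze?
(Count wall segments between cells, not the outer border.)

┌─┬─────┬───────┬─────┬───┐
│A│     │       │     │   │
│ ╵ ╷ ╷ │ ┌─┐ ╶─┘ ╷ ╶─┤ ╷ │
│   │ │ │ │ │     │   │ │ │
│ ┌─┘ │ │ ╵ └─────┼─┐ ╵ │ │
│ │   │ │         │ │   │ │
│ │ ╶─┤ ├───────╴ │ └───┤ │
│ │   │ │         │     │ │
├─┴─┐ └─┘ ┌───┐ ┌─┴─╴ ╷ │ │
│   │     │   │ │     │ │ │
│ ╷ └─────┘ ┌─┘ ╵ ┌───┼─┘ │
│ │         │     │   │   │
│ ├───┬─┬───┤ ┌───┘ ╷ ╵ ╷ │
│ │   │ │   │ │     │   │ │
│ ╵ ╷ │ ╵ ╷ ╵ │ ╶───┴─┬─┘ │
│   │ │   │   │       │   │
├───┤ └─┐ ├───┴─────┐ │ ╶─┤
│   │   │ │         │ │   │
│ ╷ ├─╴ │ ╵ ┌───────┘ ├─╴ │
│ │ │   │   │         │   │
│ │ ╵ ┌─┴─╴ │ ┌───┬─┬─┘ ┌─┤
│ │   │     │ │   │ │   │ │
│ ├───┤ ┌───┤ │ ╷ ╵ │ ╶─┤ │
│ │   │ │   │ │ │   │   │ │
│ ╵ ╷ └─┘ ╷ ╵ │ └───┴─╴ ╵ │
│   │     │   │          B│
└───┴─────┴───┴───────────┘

Counting internal wall segments:
Total internal walls: 144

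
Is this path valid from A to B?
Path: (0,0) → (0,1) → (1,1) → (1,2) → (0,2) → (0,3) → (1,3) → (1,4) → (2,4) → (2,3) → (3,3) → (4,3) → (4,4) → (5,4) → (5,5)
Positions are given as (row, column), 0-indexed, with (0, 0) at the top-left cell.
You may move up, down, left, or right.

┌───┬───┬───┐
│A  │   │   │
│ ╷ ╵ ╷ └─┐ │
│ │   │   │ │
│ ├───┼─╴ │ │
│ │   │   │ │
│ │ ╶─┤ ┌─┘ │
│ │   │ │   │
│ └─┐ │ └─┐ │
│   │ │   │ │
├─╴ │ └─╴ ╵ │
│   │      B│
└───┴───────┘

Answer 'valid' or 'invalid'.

Checking path validity:
Result: All consecutive moves are passable.

valid

Correct solution:

┌───┬───┬───┐
│A ↓│↱ ↓│   │
│ ╷ ╵ ╷ └─┐ │
│ │↳ ↑│↳ ↓│ │
│ ├───┼─╴ │ │
│ │   │↓ ↲│ │
│ │ ╶─┤ ┌─┘ │
│ │   │↓│   │
│ └─┐ │ └─┐ │
│   │ │↳ ↓│ │
├─╴ │ └─╴ ╵ │
│   │    ↳ B│
└───┴───────┘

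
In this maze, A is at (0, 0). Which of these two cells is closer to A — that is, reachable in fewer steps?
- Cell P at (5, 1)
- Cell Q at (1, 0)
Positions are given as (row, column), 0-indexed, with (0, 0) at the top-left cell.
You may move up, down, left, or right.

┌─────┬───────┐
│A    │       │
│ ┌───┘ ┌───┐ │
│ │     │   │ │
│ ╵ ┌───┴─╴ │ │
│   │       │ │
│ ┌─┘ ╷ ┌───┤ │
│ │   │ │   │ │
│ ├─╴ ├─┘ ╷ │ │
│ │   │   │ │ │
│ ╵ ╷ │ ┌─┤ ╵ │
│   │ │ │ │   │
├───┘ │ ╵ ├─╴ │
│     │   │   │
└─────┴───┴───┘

Shortest path A → P at (5, 1): 6 steps
Shortest path A → Q at (1, 0): 1 steps

Q is closer (1 steps vs 6 steps).

Path to P:

┌─────┬───────┐
│A    │       │
│ ┌───┘ ┌───┐ │
│↓│     │   │ │
│ ╵ ┌───┴─╴ │ │
│↓  │       │ │
│ ┌─┘ ╷ ┌───┤ │
│↓│   │ │   │ │
│ ├─╴ ├─┘ ╷ │ │
│↓│   │   │ │ │
│ ╵ ╷ │ ┌─┤ ╵ │
│↳ P│ │ │ │   │
├───┘ │ ╵ ├─╴ │
│     │   │   │
└─────┴───┴───┘

Path to Q:

┌─────┬───────┐
│A    │       │
│ ┌───┘ ┌───┐ │
│Q│     │   │ │
│ ╵ ┌───┴─╴ │ │
│   │       │ │
│ ┌─┘ ╷ ┌───┤ │
│ │   │ │   │ │
│ ├─╴ ├─┘ ╷ │ │
│ │   │   │ │ │
│ ╵ ╷ │ ┌─┤ ╵ │
│   │ │ │ │   │
├───┘ │ ╵ ├─╴ │
│     │   │   │
└─────┴───┴───┘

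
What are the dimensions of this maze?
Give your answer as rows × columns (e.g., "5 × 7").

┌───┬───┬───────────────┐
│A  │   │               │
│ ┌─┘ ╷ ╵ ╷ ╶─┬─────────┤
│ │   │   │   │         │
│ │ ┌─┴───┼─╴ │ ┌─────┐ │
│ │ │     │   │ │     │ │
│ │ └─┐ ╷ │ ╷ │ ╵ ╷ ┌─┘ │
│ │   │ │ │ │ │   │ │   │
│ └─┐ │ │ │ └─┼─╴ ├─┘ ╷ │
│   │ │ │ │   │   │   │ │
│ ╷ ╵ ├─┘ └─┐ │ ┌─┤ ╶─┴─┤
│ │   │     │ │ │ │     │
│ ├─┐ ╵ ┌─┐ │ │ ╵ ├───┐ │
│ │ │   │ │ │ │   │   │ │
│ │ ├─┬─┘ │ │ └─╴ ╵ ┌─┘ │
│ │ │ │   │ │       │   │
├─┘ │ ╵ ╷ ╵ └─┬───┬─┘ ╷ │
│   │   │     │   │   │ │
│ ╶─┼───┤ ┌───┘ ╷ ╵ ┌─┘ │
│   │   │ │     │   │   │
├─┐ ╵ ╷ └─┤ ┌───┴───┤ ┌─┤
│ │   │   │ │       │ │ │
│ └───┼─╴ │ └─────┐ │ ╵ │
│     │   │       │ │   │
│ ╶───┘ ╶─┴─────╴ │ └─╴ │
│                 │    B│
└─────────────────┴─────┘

Counting the maze dimensions:
Rows (vertical): 13
Columns (horizontal): 12
Dimensions: 13 × 12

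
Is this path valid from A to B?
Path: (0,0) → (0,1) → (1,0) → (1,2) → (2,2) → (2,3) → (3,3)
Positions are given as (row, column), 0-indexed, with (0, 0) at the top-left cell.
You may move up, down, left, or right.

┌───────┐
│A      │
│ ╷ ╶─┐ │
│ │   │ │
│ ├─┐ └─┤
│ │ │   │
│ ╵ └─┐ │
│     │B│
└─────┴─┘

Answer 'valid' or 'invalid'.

Checking path validity:
Result: Invalid move at step 2: cannot move from (0, 1) to (1, 0).

invalid

Correct solution:

┌───────┐
│A ↓    │
│ ╷ ╶─┐ │
│ │↳ ↓│ │
│ ├─┐ └─┤
│ │ │↳ ↓│
│ ╵ └─┐ │
│     │B│
└─────┴─┘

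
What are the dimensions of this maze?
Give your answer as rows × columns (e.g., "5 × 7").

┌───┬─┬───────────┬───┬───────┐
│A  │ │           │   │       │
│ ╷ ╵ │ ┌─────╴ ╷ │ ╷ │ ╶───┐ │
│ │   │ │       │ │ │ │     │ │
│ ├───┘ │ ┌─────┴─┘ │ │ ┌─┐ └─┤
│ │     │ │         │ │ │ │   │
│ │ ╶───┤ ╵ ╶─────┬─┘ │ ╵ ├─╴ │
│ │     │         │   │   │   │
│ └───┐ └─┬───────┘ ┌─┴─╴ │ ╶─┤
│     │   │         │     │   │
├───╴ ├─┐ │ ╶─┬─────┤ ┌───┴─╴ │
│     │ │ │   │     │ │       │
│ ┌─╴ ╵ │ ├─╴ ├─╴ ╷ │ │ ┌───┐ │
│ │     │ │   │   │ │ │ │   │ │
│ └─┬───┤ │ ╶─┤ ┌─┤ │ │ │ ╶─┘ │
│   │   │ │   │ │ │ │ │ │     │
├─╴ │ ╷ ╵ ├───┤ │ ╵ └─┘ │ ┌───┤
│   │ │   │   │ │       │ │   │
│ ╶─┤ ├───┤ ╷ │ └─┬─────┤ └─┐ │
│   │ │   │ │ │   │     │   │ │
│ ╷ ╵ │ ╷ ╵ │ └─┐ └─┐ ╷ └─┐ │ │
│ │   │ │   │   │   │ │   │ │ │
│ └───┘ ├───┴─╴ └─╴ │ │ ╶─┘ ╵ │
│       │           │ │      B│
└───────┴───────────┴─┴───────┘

Counting the maze dimensions:
Rows (vertical): 12
Columns (horizontal): 15
Dimensions: 12 × 15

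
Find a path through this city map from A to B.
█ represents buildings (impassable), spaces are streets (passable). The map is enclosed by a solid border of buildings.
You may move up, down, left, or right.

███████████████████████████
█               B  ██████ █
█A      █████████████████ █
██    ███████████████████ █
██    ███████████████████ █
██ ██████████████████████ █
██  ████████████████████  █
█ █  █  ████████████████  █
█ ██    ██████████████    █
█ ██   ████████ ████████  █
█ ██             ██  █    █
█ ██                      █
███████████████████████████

Finding the shortest path from A to B:
Movement: cardinal only
Path length: 16 steps
Directions: up → right → right → right → right → right → right → right → right → right → right → right → right → right → right → right

Solution:

███████████████████████████
█↱→→→→→→→→→→→→→→B  ██████ █
█A      █████████████████ █
██    ███████████████████ █
██    ███████████████████ █
██ ██████████████████████ █
██  ████████████████████  █
█ █  █  ████████████████  █
█ ██    ██████████████    █
█ ██   ████████ ████████  █
█ ██             ██  █    █
█ ██                      █
███████████████████████████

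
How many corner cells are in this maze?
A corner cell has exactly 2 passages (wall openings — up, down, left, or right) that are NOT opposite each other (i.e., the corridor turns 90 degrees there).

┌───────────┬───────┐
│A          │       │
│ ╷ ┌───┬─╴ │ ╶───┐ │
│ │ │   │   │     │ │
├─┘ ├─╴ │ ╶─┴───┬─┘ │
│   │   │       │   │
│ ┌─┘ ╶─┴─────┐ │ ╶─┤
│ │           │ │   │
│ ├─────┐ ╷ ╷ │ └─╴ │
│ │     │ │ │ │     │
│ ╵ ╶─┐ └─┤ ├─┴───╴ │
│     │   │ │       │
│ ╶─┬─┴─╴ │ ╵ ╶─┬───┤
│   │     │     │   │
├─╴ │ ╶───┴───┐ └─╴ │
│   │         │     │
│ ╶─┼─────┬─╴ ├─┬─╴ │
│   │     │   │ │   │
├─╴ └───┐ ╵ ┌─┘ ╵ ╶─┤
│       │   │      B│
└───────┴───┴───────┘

Counting corner cells (2 non-opposite passages):
Total corners: 47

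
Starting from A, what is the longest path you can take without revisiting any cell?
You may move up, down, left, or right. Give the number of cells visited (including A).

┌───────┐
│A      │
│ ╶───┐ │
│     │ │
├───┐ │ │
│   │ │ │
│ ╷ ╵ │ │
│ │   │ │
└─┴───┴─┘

Finding longest simple path using DFS:
Start: (0, 0)
Longest path visits 10 cells
Path: A → down → right → right → down → down → left → up → left → down

Solution:

┌───────┐
│A      │
│ ╶───┐ │
│↳ → ↓│ │
├───┐ │ │
│↓ ↰│↓│ │
│ ╷ ╵ │ │
│B│↑ ↲│ │
└─┴───┴─┘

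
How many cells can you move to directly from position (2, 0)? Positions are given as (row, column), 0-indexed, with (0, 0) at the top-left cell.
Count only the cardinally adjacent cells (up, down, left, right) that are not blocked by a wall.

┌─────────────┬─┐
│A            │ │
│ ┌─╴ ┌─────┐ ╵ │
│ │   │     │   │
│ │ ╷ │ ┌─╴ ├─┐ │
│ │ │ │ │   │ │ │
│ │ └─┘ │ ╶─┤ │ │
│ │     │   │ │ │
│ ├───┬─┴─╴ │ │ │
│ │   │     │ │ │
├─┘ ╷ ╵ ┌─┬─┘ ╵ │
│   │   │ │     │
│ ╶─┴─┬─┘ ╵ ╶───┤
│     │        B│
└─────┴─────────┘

Checking passable neighbors of (2, 0):
Neighbors: (1, 0), (3, 0)
Count: 2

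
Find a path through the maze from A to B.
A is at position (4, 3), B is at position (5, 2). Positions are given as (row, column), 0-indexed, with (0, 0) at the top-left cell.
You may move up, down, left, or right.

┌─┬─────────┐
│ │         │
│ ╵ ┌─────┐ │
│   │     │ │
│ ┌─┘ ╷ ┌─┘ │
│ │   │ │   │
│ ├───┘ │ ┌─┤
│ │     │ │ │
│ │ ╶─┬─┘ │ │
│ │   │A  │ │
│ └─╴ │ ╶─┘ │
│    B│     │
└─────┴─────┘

Finding the shortest path from (4, 3) to (5, 2):
Path length: 18 steps
Directions: right → up → up → right → up → up → left → left → left → left → down → left → down → down → down → down → right → right

Solution:

┌─┬─────────┐
│ │↓ ← ← ← ↰│
│ ╵ ┌─────┐ │
│↓ ↲│     │↑│
│ ┌─┘ ╷ ┌─┘ │
│↓│   │ │↱ ↑│
│ ├───┘ │ ┌─┤
│↓│     │↑│ │
│ │ ╶─┬─┘ │ │
│↓│   │A ↑│ │
│ └─╴ │ ╶─┘ │
│↳ → B│     │
└─────┴─────┘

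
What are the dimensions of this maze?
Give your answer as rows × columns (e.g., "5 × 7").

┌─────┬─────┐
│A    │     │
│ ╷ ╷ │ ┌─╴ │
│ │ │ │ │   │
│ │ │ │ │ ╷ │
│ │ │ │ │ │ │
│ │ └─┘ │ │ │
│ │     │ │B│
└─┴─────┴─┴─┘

Counting the maze dimensions:
Rows (vertical): 4
Columns (horizontal): 6
Dimensions: 4 × 6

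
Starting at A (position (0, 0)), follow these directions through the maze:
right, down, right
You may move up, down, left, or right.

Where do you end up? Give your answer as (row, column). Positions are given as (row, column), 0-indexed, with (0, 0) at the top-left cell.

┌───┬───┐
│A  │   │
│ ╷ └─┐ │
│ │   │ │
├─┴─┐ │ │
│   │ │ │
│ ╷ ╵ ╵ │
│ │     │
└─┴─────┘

Following directions step by step:
Start: (0, 0)
  right: (0, 0) → (0, 1)
  down: (0, 1) → (1, 1)
  right: (1, 1) → (1, 2)
Final position: (1, 2)

Path taken:

┌───┬───┐
│A ↓│   │
│ ╷ └─┐ │
│ │↳ B│ │
├─┴─┐ │ │
│   │ │ │
│ ╷ ╵ ╵ │
│ │     │
└─┴─────┘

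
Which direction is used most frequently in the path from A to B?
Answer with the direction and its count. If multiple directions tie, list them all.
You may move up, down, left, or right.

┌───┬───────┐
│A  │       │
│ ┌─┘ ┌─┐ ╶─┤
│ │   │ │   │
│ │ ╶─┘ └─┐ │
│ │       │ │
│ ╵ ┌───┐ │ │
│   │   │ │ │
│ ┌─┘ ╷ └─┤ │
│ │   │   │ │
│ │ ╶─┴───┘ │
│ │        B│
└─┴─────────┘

Directions: down, down, down, right, up, up, right, up, right, right, down, right, down, down, down, down
Counts: {'down': 8, 'right': 5, 'up': 3}
Most common: down (8 times)

Solution:

┌───┬───────┐
│A  │↱ → ↓  │
│ ┌─┘ ┌─┐ ╶─┤
│↓│↱ ↑│ │↳ ↓│
│ │ ╶─┘ └─┐ │
│↓│↑      │↓│
│ ╵ ┌───┐ │ │
│↳ ↑│   │ │↓│
│ ┌─┘ ╷ └─┤ │
│ │   │   │↓│
│ │ ╶─┴───┘ │
│ │        B│
└─┴─────────┘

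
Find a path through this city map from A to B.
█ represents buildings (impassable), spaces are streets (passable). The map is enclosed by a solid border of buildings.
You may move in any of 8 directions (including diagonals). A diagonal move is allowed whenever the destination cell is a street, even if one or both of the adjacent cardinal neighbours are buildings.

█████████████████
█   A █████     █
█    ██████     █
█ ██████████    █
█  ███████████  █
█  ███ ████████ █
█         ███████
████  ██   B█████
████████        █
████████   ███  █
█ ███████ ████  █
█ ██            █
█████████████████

Finding the shortest path from A to B:
Movement: 8-directional
Path length: 14 steps
Directions: left → down-left → down-left → down → down-right → down-right → right → right → right → right → right → right → down-right → right

Solution:

█████████████████
█  ↙A █████     █
█ ↙  ██████     █
█↓██████████    █
█↘ ███████████  █
█ ↘███ ████████ █
█  →→→→→→↘███████
████  ██  →B█████
████████        █
████████   ███  █
█ ███████ ████  █
█ ██            █
█████████████████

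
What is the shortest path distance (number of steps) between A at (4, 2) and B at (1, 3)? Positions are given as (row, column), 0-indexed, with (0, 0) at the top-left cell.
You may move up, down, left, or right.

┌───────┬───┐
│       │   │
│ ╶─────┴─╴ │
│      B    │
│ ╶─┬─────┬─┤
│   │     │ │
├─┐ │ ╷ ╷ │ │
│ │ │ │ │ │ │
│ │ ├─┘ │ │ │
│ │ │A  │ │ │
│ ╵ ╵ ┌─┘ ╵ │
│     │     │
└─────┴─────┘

Finding path from (4, 2) to (1, 3):
Path: (4,2) → (5,2) → (5,1) → (4,1) → (3,1) → (2,1) → (2,0) → (1,0) → (1,1) → (1,2) → (1,3)
Distance: 10 steps

Solution:

┌───────┬───┐
│       │   │
│ ╶─────┴─╴ │
│↱ → → B    │
│ ╶─┬─────┬─┤
│↑ ↰│     │ │
├─┐ │ ╷ ╷ │ │
│ │↑│ │ │ │ │
│ │ ├─┘ │ │ │
│ │↑│A  │ │ │
│ ╵ ╵ ┌─┘ ╵ │
│  ↑ ↲│     │
└─────┴─────┘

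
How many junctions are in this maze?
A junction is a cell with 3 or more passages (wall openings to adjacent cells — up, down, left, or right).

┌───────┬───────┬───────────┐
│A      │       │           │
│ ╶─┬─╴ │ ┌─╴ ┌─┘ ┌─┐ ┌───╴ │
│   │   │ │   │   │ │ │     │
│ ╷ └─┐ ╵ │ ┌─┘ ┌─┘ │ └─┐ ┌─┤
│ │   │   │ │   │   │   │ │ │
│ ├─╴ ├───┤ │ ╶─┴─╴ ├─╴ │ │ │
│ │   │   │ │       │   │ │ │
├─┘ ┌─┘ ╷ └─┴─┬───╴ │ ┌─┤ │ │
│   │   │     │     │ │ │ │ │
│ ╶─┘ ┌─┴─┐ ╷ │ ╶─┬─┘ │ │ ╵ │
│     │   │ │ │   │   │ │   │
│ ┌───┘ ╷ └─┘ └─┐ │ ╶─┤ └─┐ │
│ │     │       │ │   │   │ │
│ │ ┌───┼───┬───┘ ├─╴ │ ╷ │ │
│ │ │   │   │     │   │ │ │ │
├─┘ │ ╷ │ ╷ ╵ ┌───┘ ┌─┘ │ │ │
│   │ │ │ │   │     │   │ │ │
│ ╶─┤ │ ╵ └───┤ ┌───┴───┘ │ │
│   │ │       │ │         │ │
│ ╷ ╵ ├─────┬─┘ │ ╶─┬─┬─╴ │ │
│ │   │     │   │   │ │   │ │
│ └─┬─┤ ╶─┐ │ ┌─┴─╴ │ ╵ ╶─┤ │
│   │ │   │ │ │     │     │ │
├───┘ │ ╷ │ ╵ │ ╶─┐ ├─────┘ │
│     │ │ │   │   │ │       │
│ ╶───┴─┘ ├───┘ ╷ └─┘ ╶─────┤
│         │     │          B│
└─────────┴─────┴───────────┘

Checking each cell for number of passages:

Junctions found (3+ passages):
  (0, 6): 3 passages
  (0, 10): 3 passages
  (1, 0): 3 passages
  (1, 3): 3 passages
  (1, 12): 3 passages
  (2, 9): 3 passages
  (3, 9): 3 passages
  (4, 5): 3 passages
  (5, 0): 3 passages
  (5, 13): 3 passages
  (6, 6): 3 passages
  (6, 11): 3 passages
  (9, 0): 3 passages
  (9, 4): 3 passages
  (9, 12): 3 passages
  (11, 3): 3 passages
  (11, 9): 3 passages
  (11, 11): 3 passages
  (12, 7): 3 passages
  (13, 10): 3 passages
Total junctions: 20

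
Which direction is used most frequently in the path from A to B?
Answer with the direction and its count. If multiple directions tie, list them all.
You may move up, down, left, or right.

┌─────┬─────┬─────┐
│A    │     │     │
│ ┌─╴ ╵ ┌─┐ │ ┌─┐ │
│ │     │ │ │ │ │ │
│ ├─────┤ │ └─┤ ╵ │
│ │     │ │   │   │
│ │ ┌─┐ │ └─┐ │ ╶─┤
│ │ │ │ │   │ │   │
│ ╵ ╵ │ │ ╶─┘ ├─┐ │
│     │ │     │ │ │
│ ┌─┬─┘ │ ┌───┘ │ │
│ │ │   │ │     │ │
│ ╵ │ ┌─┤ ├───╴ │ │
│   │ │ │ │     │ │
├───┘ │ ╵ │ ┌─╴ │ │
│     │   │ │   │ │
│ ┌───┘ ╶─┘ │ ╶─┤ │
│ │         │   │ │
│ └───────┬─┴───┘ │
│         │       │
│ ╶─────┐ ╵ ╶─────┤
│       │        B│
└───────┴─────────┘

Directions: down, down, down, down, right, up, up, right, right, down, down, down, left, down, down, left, left, down, down, right, right, right, right, down, right, right, right, right
Counts: {'down': 12, 'right': 11, 'up': 2, 'left': 3}
Most common: down (12 times)

Solution:

┌─────┬─────┬─────┐
│A    │     │     │
│ ┌─╴ ╵ ┌─┐ │ ┌─┐ │
│↓│     │ │ │ │ │ │
│ ├─────┤ │ └─┤ ╵ │
│↓│↱ → ↓│ │   │   │
│ │ ┌─┐ │ └─┐ │ ╶─┤
│↓│↑│ │↓│   │ │   │
│ ╵ ╵ │ │ ╶─┘ ├─┐ │
│↳ ↑  │↓│     │ │ │
│ ┌─┬─┘ │ ┌───┘ │ │
│ │ │↓ ↲│ │     │ │
│ ╵ │ ┌─┤ ├───╴ │ │
│   │↓│ │ │     │ │
├───┘ │ ╵ │ ┌─╴ │ │
│↓ ← ↲│   │ │   │ │
│ ┌───┘ ╶─┘ │ ╶─┤ │
│↓│         │   │ │
│ └───────┬─┴───┘ │
│↳ → → → ↓│       │
│ ╶─────┐ ╵ ╶─────┤
│       │↳ → → → B│
└───────┴─────────┘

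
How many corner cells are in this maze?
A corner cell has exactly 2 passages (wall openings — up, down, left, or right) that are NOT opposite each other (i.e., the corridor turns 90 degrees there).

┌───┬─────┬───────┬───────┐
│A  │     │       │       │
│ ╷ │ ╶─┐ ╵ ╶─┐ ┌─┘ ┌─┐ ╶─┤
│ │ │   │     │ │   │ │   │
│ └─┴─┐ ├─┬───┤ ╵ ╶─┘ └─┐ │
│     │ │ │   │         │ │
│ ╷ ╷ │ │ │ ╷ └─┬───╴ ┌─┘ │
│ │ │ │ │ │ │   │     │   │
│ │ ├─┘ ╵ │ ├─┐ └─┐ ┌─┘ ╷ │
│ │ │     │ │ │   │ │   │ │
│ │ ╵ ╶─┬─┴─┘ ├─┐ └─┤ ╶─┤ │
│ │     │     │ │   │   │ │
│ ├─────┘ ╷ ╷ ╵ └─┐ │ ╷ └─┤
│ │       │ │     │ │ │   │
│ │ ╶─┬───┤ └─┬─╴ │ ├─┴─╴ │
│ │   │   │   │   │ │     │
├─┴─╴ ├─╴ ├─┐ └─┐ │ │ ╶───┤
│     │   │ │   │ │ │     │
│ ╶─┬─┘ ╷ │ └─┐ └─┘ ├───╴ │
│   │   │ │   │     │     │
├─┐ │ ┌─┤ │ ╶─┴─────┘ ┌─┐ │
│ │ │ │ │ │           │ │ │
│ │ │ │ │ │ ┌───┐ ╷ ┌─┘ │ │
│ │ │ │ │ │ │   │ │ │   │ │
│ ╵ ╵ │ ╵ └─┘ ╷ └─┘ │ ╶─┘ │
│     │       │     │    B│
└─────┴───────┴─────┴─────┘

Counting corner cells (2 non-opposite passages):
Total corners: 72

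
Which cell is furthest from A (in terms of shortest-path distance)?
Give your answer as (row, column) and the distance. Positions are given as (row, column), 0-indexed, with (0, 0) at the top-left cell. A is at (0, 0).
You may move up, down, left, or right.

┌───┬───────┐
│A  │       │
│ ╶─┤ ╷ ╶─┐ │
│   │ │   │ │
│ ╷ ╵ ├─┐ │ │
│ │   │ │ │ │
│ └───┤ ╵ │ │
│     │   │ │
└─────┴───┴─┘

Computing BFS distances from A to all cells:
Furthest cell: (2, 3)
Distance: 13 steps

Path from A to the furthest cell:

┌───┬───────┐
│A  │↱ ↓    │
│ ╶─┤ ╷ ╶─┐ │
│↳ ↓│↑│↳ ↓│ │
│ ╷ ╵ ├─┐ │ │
│ │↳ ↑│B│↓│ │
│ └───┤ ╵ │ │
│     │↑ ↲│ │
└─────┴───┴─┘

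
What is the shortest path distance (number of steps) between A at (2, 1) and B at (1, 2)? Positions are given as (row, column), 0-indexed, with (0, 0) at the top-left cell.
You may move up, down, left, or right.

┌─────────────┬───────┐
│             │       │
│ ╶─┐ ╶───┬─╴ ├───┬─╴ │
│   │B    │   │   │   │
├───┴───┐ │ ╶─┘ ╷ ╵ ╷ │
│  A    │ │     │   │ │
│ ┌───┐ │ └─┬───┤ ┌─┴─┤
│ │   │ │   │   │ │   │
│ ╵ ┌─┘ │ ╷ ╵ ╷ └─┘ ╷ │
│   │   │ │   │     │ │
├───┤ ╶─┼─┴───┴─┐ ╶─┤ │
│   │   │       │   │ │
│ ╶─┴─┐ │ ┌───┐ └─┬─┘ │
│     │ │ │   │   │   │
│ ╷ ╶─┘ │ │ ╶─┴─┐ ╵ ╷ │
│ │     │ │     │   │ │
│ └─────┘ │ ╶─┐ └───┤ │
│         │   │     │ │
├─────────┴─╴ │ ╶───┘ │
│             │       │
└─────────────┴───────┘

Finding path from (2, 1) to (1, 2):
Path: (2,1) → (2,2) → (2,3) → (3,3) → (4,3) → (4,2) → (5,2) → (5,3) → (6,3) → (7,3) → (7,2) → (7,1) → (6,1) → (6,0) → (7,0) → (8,0) → (8,1) → (8,2) → (8,3) → (8,4) → (7,4) → (6,4) → (5,4) → (5,5) → (5,6) → (5,7) → (6,7) → (6,8) → (7,8) → (7,9) → (6,9) → (6,10) → (5,10) → (4,10) → (3,10) → (3,9) → (4,9) → (4,8) → (4,7) → (3,7) → (3,6) → (4,6) → (4,5) → (3,5) → (3,4) → (2,4) → (1,4) → (1,3) → (1,2)
Distance: 48 steps

Solution:

┌─────────────┬───────┐
│             │       │
│ ╶─┐ ╶───┬─╴ ├───┬─╴ │
│   │B ← ↰│   │   │   │
├───┴───┐ │ ╶─┘ ╷ ╵ ╷ │
│  A → ↓│↑│     │   │ │
│ ┌───┐ │ └─┬───┤ ┌─┴─┤
│ │   │↓│↑ ↰│↓ ↰│ │↓ ↰│
│ ╵ ┌─┘ │ ╷ ╵ ╷ └─┘ ╷ │
│   │↓ ↲│ │↑ ↲│↑ ← ↲│↑│
├───┤ ╶─┼─┴───┴─┐ ╶─┤ │
│   │↳ ↓│↱ → → ↓│   │↑│
│ ╶─┴─┐ │ ┌───┐ └─┬─┘ │
│↓ ↰  │↓│↑│   │↳ ↓│↱ ↑│
│ ╷ ╶─┘ │ │ ╶─┴─┐ ╵ ╷ │
│↓│↑ ← ↲│↑│     │↳ ↑│ │
│ └─────┘ │ ╶─┐ └───┤ │
│↳ → → → ↑│   │     │ │
├─────────┴─╴ │ ╶───┘ │
│             │       │
└─────────────┴───────┘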